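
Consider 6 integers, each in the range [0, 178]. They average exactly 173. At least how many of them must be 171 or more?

3

The total is 6 × 173 = 1038.
Suppose at most 6 − j of them reach 171; then j values are ≤ 170 and the rest ≤ 178.
The total is then ≤ 170·j + 178·(6 − j) = 1068 − 8j. For this to be ≥ 1038 we need j ≤ 3, so at least 6 − 3 = 3 must reach 171.
Exactly 3 works: 3 values at 178 and 3 at 170 total 1044; lower one of the high values by 6 (still ≥ 171) to hit 1038.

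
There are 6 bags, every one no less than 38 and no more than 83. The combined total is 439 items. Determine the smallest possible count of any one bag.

To make one bag as small as possible, make the other 5 as large as possible.
The other 5 can take up 5 × 83 = 415 ≥ 439 − 38, so one bag can sit at its floor of 38.
Achievable: one at 38 and the other 5 totalling 401, which fits since 5 × 38 ≤ 401 ≤ 5 × 83.

38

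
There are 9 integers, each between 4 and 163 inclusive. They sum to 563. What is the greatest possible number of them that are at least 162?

3

If k of the values are ≥ 162, the total is ≥ 162k + 4(9 − k).
Setting 162k + 4(9 − k) ≤ 563 gives 158k ≤ 527, so k ≤ 3.
k = 3 is achieved by 3 values at 162 and 6 at 4, total 510; add 53 to one value (staying below 162) to reach 563.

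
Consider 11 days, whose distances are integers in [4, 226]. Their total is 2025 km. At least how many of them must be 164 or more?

Suppose at most 11 − j of them reach 164; then j values are ≤ 163 and the rest ≤ 226.
The total is then ≤ 163·j + 226·(11 − j) = 2486 − 63j. For this to be ≥ 2025 we need j ≤ 7, so at least 11 − 7 = 4 must reach 164.
Exactly 4 works: 4 values at 226 and 7 at 163 total 2045; lower one of the high values by 20 (still ≥ 164) to hit 2025.

4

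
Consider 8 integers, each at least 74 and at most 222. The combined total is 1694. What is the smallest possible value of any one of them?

To make one integer as small as possible, make the other 7 as large as possible.
The other 7 contribute at most 7 × 222 = 1554, leaving at least 1694 − 1554 = 140.
Since 140 ≥ 74, this is achievable: one at 140 and 7 at 222.

140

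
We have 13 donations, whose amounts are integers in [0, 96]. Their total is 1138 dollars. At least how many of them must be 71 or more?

Suppose at most 13 − j of them reach 71; then j values are ≤ 70 and the rest ≤ 96.
The total is then ≤ 70·j + 96·(13 − j) = 1248 − 26j. For this to be ≥ 1138 we need j ≤ 4, so at least 13 − 4 = 9 must reach 71.
Exactly 9 works: 9 values at 96 and 4 at 70 total 1144; lower one of the high values by 6 (still ≥ 71) to hit 1138.

9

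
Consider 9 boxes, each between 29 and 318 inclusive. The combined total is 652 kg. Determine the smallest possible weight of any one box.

To make one box as small as possible, make the other 8 as large as possible.
The other 8 can take up 8 × 318 = 2544 ≥ 652 − 29, so one box can sit at its floor of 29.
Achievable: one at 29 and the other 8 totalling 623, which fits since 8 × 29 ≤ 623 ≤ 8 × 318.

29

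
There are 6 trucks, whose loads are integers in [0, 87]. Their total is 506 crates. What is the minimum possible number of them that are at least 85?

Suppose at most 6 − j of them reach 85; then j values are ≤ 84 and the rest ≤ 87.
The total is then ≤ 84·j + 87·(6 − j) = 522 − 3j. For this to be ≥ 506 we need j ≤ 5, so at least 6 − 5 = 1 must reach 85.
Exactly 1 works: 1 value at 87 and 5 at 84 total 507; lower one of the high values by 1 (still ≥ 85) to hit 506.

1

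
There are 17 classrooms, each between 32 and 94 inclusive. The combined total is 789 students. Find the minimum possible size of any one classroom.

32

To make one classroom as small as possible, make the other 16 as large as possible.
The other 16 can take up 16 × 94 = 1504 ≥ 789 − 32, so one classroom can sit at its floor of 32.
Achievable: one at 32 and the other 16 totalling 757, which fits since 16 × 32 ≤ 757 ≤ 16 × 94.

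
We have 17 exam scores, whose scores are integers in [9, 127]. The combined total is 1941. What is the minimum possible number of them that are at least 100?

10

If only k of them are at least 100, the other 17 − k are at most 99, so the total is at most k·127 + (17 − k)·99.
This must reach 1941, so k·127 + (17 − k)·99 ≥ 1941, giving k ≥ 10.
Exactly 10 works: 10 values at 127 and 7 at 99 total 1963; lower one of the high values by 22 (still ≥ 100) to hit 1941.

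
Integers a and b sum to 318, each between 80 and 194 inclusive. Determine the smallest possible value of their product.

24056

ab = a(318 − a) is concave in a, so over [124, 194] it is minimized at an endpoint.
At the endpoint a = 124, b = 318 − 124 = 194, so ab = 124 × 194 = 24056.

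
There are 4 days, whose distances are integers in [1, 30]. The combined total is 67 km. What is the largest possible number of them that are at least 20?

If k of the values are ≥ 20, the total is ≥ 20k + 1(4 − k).
Setting 20k + 1(4 − k) ≤ 67 gives 19k ≤ 63, so k ≤ 3.
k = 3 is achieved by 3 values at 20 and 1 at 1, total 61; add 6 to one value (staying below 20) to reach 67.

3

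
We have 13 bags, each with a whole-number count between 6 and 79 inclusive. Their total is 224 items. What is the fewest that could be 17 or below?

1

Each value above 17 is at least 18, contributing at least 18 − 6 = 12 above the floor 6.
The sum exceeds the floor total 78 by 146, so at most ⌊146/12⌋ = 12 exceed 17, and at least 1 are ≤ 17.
Exactly 1 works: 1 value at 6 and 12 at 18 total 222; raise one of the low values by 2 (still ≤ 17) to hit 224.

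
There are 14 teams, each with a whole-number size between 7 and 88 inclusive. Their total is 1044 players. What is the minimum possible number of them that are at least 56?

9

Suppose at most 14 − j of them reach 56; then j values are ≤ 55 and the rest ≤ 88.
The total is then ≤ 55·j + 88·(14 − j) = 1232 − 33j. For this to be ≥ 1044 we need j ≤ 5, so at least 14 − 5 = 9 must reach 56.
Exactly 9 works: 9 values at 88 and 5 at 55 total 1067; lower one of the high values by 23 (still ≥ 56) to hit 1044.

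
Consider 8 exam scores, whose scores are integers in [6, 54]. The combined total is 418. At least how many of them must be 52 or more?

Each value short of 52 is at most 51, costing at least 54 − 51 = 3 against the maximum total of 432.
We can afford to lose at most 432 − 418 = 14, so at most ⌊14/3⌋ = 4 fall short, and at least 4 are ≥ 52.
Exactly 4 works: 4 values at 54 and 4 at 51 total 420; lower one of the high values by 2 (still ≥ 52) to hit 418.

4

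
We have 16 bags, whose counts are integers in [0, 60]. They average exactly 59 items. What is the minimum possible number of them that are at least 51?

15

The total is 16 × 59 = 944.
Suppose at most 16 − j of them reach 51; then j values are ≤ 50 and the rest ≤ 60.
The total is then ≤ 50·j + 60·(16 − j) = 960 − 10j. For this to be ≥ 944 we need j ≤ 1, so at least 16 − 1 = 15 must reach 51.
Exactly 15 works: 15 values at 60 and 1 at 50 total 950; lower one of the high values by 6 (still ≥ 51) to hit 944.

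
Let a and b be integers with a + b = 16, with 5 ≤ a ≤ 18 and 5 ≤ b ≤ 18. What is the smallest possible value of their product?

55

ab = a(16 − a) is concave in a, so over [5, 11] it is minimized at an endpoint.
The extreme feasible split is a = 5, b = 11, giving ab = 55.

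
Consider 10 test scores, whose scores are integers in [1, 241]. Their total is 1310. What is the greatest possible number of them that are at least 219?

5

With k values at 219 or above and the rest at least 1, the sum is at least 10 + 218k.
Since the sum is 1310, we need 218k ≤ 1300, i.e. k ≤ 5.
k = 5 is achieved by 5 values at 219 and 5 at 1, total 1100; add 210 to one value (staying below 219) to reach 1310.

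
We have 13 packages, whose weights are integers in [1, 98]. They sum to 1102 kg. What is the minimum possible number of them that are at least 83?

3

Each value short of 83 is at most 82, costing at least 98 − 82 = 16 against the maximum total of 1274.
We can afford to lose at most 1274 − 1102 = 172, so at most ⌊172/16⌋ = 10 fall short, and at least 3 are ≥ 83.
Exactly 3 works: 3 values at 98 and 10 at 82 total 1114; lower one of the high values by 12 (still ≥ 83) to hit 1102.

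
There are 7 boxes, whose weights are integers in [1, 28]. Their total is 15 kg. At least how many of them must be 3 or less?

If only k of them are at most 3, the other 7 − k are at least 4, so the total is at least (7 − k)·4 + k·1.
This is ≤ 15, so (7 − k)·4 + 1k ≤ 15, which gives k ≥ 5.
Exactly 5 works: 5 values at 1 and 2 at 4 total 13; raise one of the low values by 2 (still ≤ 3) to hit 15.

5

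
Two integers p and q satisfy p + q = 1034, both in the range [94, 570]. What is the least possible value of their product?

264480

pq = p(1034 − p) is concave in p, so over [464, 570] it is minimized at an endpoint.
The extreme feasible split is p = 464, q = 570, giving pq = 264480.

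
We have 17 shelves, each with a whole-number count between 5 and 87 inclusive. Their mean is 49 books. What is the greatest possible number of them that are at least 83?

The total is 17 × 49 = 833.
With k values at 83 or above and the rest at least 5, the sum is at least 85 + 78k.
Since the sum is 833, we need 78k ≤ 748, i.e. k ≤ 9.
k = 9 is achieved by 9 values at 83 and 8 at 5, total 787; add 46 to one value (staying below 83) to reach 833.

9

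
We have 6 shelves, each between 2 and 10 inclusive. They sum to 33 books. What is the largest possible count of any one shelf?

To make one shelf as large as possible, make the other 5 as small as possible.
The other 5 contribute at least 5 × 2 = 10, leaving at most 33 − 10 = 23.
But each shelf is capped at 10, so the maximum is 10.
Achievable: one at 10 and the other 5 totalling 23, which fits since 5 × 2 ≤ 23 ≤ 5 × 10.

10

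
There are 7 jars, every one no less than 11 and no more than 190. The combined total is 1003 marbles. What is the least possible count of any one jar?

Minimizing one value means maximizing the remaining 6.
The other 6 can take up 6 × 190 = 1140 ≥ 1003 − 11, so one jar can sit at its floor of 11.
Achievable: one at 11 and the other 6 totalling 992, which fits since 6 × 11 ≤ 992 ≤ 6 × 190.

11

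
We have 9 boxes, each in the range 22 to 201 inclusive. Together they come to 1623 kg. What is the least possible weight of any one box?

22

Minimizing one value means maximizing the remaining 8.
The other 8 can take up 8 × 201 = 1608 ≥ 1623 − 22, so one box can sit at its floor of 22.
Achievable: one at 22 and the other 8 totalling 1601, which fits since 8 × 22 ≤ 1601 ≤ 8 × 201.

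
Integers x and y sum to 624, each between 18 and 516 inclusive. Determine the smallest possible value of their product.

55728

xy = x(624 − x) is concave in x, so over [108, 516] it is minimized at an endpoint.
The extreme feasible split is x = 108, y = 516, giving xy = 55728.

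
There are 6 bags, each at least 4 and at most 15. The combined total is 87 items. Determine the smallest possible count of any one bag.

12

Minimizing one value means maximizing the remaining 5.
The other 5 contribute at most 5 × 15 = 75, leaving at least 87 − 75 = 12.
Since 12 ≥ 4, this is achievable: one at 12 and 5 at 15.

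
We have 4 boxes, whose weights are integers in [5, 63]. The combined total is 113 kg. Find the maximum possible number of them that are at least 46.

2

Suppose k of them are at least 46. Those contribute at least 46 each and the other 4 − k at least 5 each.
So the total is at least 46k + 5(4 − k) = 20 + 41k. This must be ≤ 113, giving k ≤ 2.
k = 2 is achieved by 2 values at 46 and 2 at 5, total 102; add 11 to one value (staying below 46) to reach 113.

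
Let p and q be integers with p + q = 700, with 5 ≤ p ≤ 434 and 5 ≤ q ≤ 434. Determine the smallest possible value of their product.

Since p + q is fixed, pushing one of them to its bound minimizes the product.
At the endpoint p = 266, q = 700 − 266 = 434, so pq = 266 × 434 = 115444.

115444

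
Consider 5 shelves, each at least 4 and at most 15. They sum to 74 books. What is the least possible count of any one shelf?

To make one shelf as small as possible, make the other 4 as large as possible.
The other 4 contribute at most 4 × 15 = 60, leaving at least 74 − 60 = 14.
Since 14 ≥ 4, this is achievable: one at 14 and 4 at 15.

14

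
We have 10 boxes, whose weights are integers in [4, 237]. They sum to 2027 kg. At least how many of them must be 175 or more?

If only k of them are at least 175, the other 10 − k are at most 174, so the total is at most k·237 + (10 − k)·174.
This must reach 2027, so k·237 + (10 − k)·174 ≥ 2027, giving k ≥ 5.
Exactly 5 works: 5 values at 237 and 5 at 174 total 2055; lower one of the high values by 28 (still ≥ 175) to hit 2027.

5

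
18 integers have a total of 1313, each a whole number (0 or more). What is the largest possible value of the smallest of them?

The average is 1313/18 < 73, so some value is ≤ 72.
Achievable: 1 of them at 72 and 17 at 73 total 1313.

72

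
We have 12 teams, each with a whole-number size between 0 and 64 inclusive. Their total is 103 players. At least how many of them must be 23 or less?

If only k of them are at most 23, the other 12 − k are at least 24, so the total is at least (12 − k)·24 + k·0.
This is ≤ 103, so (12 − k)·24 + 0k ≤ 103, which gives k ≥ 8.
Exactly 8 works: 8 values at 0 and 4 at 24 total 96; raise one of the low values by 7 (still ≤ 23) to hit 103.

8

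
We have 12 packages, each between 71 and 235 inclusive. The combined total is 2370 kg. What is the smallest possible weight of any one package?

To make one package as small as possible, make the other 11 as large as possible.
The other 11 can take up 11 × 235 = 2585 ≥ 2370 − 71, so one package can sit at its floor of 71.
Achievable: one at 71 and the other 11 totalling 2299, which fits since 11 × 71 ≤ 2299 ≤ 11 × 235.

71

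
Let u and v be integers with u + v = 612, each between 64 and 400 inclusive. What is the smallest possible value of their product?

uv = u(612 − u) is concave in u, so over [212, 400] it is minimized at an endpoint.
The extreme feasible split is u = 212, v = 400, giving uv = 84800.

84800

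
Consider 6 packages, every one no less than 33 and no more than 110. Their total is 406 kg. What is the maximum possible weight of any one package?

Maximizing one value means minimizing the remaining 5.
The other 5 contribute at least 5 × 33 = 165, leaving at most 406 − 165 = 241.
But each package is capped at 110, so the maximum is 110.
Achievable: one at 110 and the other 5 totalling 296, which fits since 5 × 33 ≤ 296 ≤ 5 × 110.

110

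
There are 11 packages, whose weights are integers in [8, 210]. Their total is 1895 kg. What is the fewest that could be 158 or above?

4

If only k of them are at least 158, the other 11 − k are at most 157, so the total is at most k·210 + (11 − k)·157.
This must reach 1895, so k·210 + (11 − k)·157 ≥ 1895, giving k ≥ 4.
Exactly 4 works: 4 values at 210 and 7 at 157 total 1939; lower one of the high values by 44 (still ≥ 158) to hit 1895.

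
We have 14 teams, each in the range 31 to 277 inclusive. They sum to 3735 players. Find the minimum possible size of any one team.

134

To make one team as small as possible, make the other 13 as large as possible.
The other 13 contribute at most 13 × 277 = 3601, leaving at least 3735 − 3601 = 134.
Since 134 ≥ 31, this is achievable: one at 134 and 13 at 277.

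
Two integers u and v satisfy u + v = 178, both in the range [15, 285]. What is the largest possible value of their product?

7921

uv = u(178 − u) is maximized when u is as near 178/2 as the bounds allow.
Taking u = 89 and v = 89 (both in [15, 285]) gives uv = 7921.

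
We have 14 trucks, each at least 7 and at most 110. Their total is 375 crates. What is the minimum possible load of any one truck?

Minimizing one value means maximizing the remaining 13.
The other 13 can take up 13 × 110 = 1430 ≥ 375 − 7, so one truck can sit at its floor of 7.
Achievable: one at 7 and the other 13 totalling 368, which fits since 13 × 7 ≤ 368 ≤ 13 × 110.

7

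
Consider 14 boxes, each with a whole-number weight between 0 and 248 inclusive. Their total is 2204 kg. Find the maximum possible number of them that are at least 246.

If k of the values are ≥ 246, the total is ≥ 246k + 0(14 − k).
Setting 246k + 0(14 − k) ≤ 2204 gives 246k ≤ 2204, so k ≤ 8.
k = 8 is achieved by 8 values at 246 and 6 at 0, total 1968; add 236 to one value (staying below 246) to reach 2204.

8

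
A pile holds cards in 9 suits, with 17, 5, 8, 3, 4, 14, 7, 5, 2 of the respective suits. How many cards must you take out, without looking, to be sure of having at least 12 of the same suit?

In the worst case you take as many as possible of each suit without reaching 12: 11 + 5 + 8 + 3 + 4 + 11 + 7 + 5 + 2 = 56.
The next one must give 12 of some suit, so 56 + 1 = 57.

57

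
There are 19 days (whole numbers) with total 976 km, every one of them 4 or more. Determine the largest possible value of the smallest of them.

If every one of the 19 were at least 52, the total would be at least 19 × 52 = 988 > 976.
Taking 12 copies of 51 and 7 copies of 52 gives exactly 976, so 51 is attained.

51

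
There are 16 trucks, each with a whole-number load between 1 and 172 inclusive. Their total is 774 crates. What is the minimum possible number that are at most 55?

3

Let j be the number exceeding 55. Then the total is ≥ 56·j + 1·(16 − j) = 16 + 55j.
So 55j ≤ 758 and j ≤ 13; hence at least 16 − 13 = 3 are ≤ 55.
Exactly 3 works: 3 values at 1 and 13 at 56 total 731; raise one of the low values by 43 (still ≤ 55) to hit 774.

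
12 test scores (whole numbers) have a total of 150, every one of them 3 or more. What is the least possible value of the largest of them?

13

The average is 150/12 > 12, so not all 12 can be 12 or less; the largest is ≥ 13.
Taking 6 copies of 12 and 6 copies of 13 gives exactly 150, so 13 is attained.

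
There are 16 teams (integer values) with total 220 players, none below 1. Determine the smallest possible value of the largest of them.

14

Some value must be at least ⌈220/16⌉ = 14, since 16 × 13 = 208 < 220.
Equality holds with 12 values of 14 and 4 values of 13.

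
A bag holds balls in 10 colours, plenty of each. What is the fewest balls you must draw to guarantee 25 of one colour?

241

In the worst case you draw 24 of each of the 10 colours: 10 × 24 = 240.
One more forces 25 of some colour, so 240 + 1 = 241.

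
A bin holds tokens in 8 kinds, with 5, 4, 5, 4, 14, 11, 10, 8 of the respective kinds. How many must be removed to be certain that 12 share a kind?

59

In the worst case you take as many as possible of each kind without reaching 12: 5 + 4 + 5 + 4 + 11 + 11 + 10 + 8 = 58.
The next one must give 12 of some kind, so 58 + 1 = 59.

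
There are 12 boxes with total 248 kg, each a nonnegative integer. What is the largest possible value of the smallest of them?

If every one of the 12 were at least 21, the total would be at least 12 × 21 = 252 > 248.
Equality holds with 4 values of 20 and 8 values of 21.

20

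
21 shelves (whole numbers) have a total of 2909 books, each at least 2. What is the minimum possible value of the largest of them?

The average is 2909/21 > 138, so not all 21 can be 138 or less; the largest is ≥ 139.
Taking 10 copies of 138 and 11 copies of 139 gives exactly 2909, so 139 is attained.

139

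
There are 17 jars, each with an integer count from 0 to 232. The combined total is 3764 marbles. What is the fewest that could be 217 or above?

6

Each value short of 217 is at most 216, costing at least 232 − 216 = 16 against the maximum total of 3944.
We can afford to lose at most 3944 − 3764 = 180, so at most ⌊180/16⌋ = 11 fall short, and at least 6 are ≥ 217.
Exactly 6 works: 6 values at 232 and 11 at 216 total 3768; lower one of the high values by 4 (still ≥ 217) to hit 3764.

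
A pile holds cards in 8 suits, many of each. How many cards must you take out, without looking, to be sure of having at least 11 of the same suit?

In the worst case you draw 10 of each of the 8 suits: 8 × 10 = 80.
One more forces 11 of some suit, so 80 + 1 = 81.

81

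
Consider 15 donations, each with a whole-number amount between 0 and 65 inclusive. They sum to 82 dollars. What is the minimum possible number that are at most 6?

If only k of them are at most 6, the other 15 − k are at least 7, so the total is at least (15 − k)·7 + k·0.
This is ≤ 82, so (15 − k)·7 + 0k ≤ 82, which gives k ≥ 4.
Exactly 4 works: 4 values at 0 and 11 at 7 total 77; raise one of the low values by 5 (still ≤ 6) to hit 82.

4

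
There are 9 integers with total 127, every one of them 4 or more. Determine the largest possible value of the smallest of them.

The average is 127/9 < 15, so some value is ≤ 14.
Achievable: 8 of them at 14 and 1 at 15 total 127.

14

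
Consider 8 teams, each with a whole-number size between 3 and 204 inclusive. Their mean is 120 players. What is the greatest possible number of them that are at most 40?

4

The total is 8 × 120 = 960.
Suppose k of them are at most 40. Those contribute at most 40 each and the rest at most 204 each.
So the total is at most 40k + 204(8 − k) = 1632 − 164k. This must still be ≥ 960, so k ≤ 4.
k = 4 is achieved by 4 values at 40 and 4 at 204, total 976; lower one of the 204's by 16 (still > 40) to reach 960.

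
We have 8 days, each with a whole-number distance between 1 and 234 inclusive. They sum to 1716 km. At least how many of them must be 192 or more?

If only k of them are at least 192, the other 8 − k are at most 191, so the total is at most k·234 + (8 − k)·191.
This must reach 1716, so k·234 + (8 − k)·191 ≥ 1716, giving k ≥ 5.
Exactly 5 works: 5 values at 234 and 3 at 191 total 1743; lower one of the high values by 27 (still ≥ 192) to hit 1716.

5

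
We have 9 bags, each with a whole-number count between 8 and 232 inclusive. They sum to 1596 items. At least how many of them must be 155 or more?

If only k of them are at least 155, the other 9 − k are at most 154, so the total is at most k·232 + (9 − k)·154.
This must reach 1596, so k·232 + (9 − k)·154 ≥ 1596, giving k ≥ 3.
Exactly 3 works: 3 values at 232 and 6 at 154 total 1620; lower one of the high values by 24 (still ≥ 155) to hit 1596.

3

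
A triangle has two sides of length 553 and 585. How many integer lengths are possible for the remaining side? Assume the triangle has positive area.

1105

The triangle inequality gives |553 − 585| < c < 553 + 585, i.e. 32 < c < 1138.
So c can be any integer from 33 to 1137: 1105 values.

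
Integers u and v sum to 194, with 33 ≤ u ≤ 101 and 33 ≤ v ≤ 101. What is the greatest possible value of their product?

9409

uv = u(194 − u) is maximized when u is as near 194/2 as the bounds allow.
Taking u = 97 and v = 97 (both in [33, 101]) gives uv = 9409.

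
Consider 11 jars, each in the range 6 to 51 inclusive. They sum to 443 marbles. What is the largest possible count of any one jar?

Maximizing one value means minimizing the remaining 10.
The other 10 contribute at least 10 × 6 = 60, leaving at most 443 − 60 = 383.
But each jar is capped at 51, so the maximum is 51.
Achievable: one at 51 and the other 10 totalling 392, which fits since 10 × 6 ≤ 392 ≤ 10 × 51.

51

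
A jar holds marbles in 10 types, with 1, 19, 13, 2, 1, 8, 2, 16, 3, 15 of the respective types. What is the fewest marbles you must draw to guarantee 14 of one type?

In the worst case you take as many as possible of each type without reaching 14: 1 + 13 + 13 + 2 + 1 + 8 + 2 + 13 + 3 + 13 = 69.
The next one must give 14 of some type, so 69 + 1 = 70.

70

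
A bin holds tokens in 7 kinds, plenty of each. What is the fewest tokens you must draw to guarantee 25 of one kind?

169

You could draw 24 of every kind without reaching 25 of any — 168 in all.
One more forces 25 of some kind, so 168 + 1 = 169.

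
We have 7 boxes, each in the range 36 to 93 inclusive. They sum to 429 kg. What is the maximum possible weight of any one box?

93

Maximizing one value means minimizing the remaining 6.
The other 6 contribute at least 6 × 36 = 216, leaving at most 429 − 216 = 213.
But each box is capped at 93, so the maximum is 93.
Achievable: one at 93 and the other 6 totalling 336, which fits since 6 × 36 ≤ 336 ≤ 6 × 93.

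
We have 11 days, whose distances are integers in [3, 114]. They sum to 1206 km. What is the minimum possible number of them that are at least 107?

5

If only k of them are at least 107, the other 11 − k are at most 106, so the total is at most k·114 + (11 − k)·106.
This must reach 1206, so k·114 + (11 − k)·106 ≥ 1206, giving k ≥ 5.
Exactly 5 works: 5 values at 114 and 6 at 106 total 1206.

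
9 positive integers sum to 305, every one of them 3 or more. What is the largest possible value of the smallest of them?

33

The 9 values sum to 305, so their minimum is at most ⌊305/9⌋ = 33.
Taking 1 copy of 33 and 8 copies of 34 gives exactly 305, so 33 is attained.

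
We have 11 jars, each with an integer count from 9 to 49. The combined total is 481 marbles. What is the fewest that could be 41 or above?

Each value short of 41 is at most 40, costing at least 49 − 40 = 9 against the maximum total of 539.
We can afford to lose at most 539 − 481 = 58, so at most ⌊58/9⌋ = 6 fall short, and at least 5 are ≥ 41.
Exactly 5 works: 5 values at 49 and 6 at 40 total 485; lower one of the high values by 4 (still ≥ 41) to hit 481.

5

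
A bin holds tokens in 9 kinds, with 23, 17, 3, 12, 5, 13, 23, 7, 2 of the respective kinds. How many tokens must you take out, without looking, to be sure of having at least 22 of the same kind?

In the worst case you take as many as possible of each kind without reaching 22: 21 + 17 + 3 + 12 + 5 + 13 + 21 + 7 + 2 = 101.
The next one must give 22 of some kind, so 101 + 1 = 102.

102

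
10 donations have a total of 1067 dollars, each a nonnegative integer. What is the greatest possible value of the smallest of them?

The average is 1067/10 < 107, so some value is ≤ 106.
Equality holds with 3 values of 106 and 7 values of 107.

106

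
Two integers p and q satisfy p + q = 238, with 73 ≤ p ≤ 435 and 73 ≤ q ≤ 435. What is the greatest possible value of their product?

14161

For a fixed sum, the product pq is largest when p and q are as close as possible.
Taking p = 119 and q = 119 (both in [73, 435]) gives pq = 14161.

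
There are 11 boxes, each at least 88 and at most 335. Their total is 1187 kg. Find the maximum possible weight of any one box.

307

Maximizing one value means minimizing the remaining 10.
The other 10 contribute at least 10 × 88 = 880, leaving at most 1187 − 880 = 307.
Since 307 ≤ 335, this is achievable: one at 307 and 10 at 88.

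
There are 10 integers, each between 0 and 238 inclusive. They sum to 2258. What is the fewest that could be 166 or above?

Suppose at most 10 − j of them reach 166; then j values are ≤ 165 and the rest ≤ 238.
The total is then ≤ 165·j + 238·(10 − j) = 2380 − 73j. For this to be ≥ 2258 we need j ≤ 1, so at least 10 − 1 = 9 must reach 166.
Exactly 9 works: 9 values at 238 and 1 at 165 total 2307; lower one of the high values by 49 (still ≥ 166) to hit 2258.

9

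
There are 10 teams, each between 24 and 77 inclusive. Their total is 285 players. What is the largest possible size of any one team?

To make one team as large as possible, make the other 9 as small as possible.
The other 9 contribute at least 9 × 24 = 216, leaving at most 285 − 216 = 69.
Since 69 ≤ 77, this is achievable: one at 69 and 9 at 24.

69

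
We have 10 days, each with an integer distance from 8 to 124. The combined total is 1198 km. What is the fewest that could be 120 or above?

2

Suppose at most 10 − j of them reach 120; then j values are ≤ 119 and the rest ≤ 124.
The total is then ≤ 119·j + 124·(10 − j) = 1240 − 5j. For this to be ≥ 1198 we need j ≤ 8, so at least 10 − 8 = 2 must reach 120.
Exactly 2 works: 2 values at 124 and 8 at 119 total 1200; lower one of the high values by 2 (still ≥ 120) to hit 1198.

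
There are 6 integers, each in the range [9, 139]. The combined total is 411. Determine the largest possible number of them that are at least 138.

If k of the values are ≥ 138, the total is ≥ 138k + 9(6 − k).
Setting 138k + 9(6 − k) ≤ 411 gives 129k ≤ 357, so k ≤ 2.
k = 2 is achieved by 2 values at 138 and 4 at 9, total 312; add 99 to one value (staying below 138) to reach 411.

2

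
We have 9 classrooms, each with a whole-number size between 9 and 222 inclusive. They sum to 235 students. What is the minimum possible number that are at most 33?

Let j be the number exceeding 33. Then the total is ≥ 34·j + 9·(9 − j) = 81 + 25j.
So 25j ≤ 154 and j ≤ 6; hence at least 9 − 6 = 3 are ≤ 33.
Exactly 3 works: 3 values at 9 and 6 at 34 total 231; raise one of the low values by 4 (still ≤ 33) to hit 235.

3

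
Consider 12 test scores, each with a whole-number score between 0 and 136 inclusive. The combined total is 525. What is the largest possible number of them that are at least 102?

5

If k of the values are ≥ 102, the total is ≥ 102k + 0(12 − k).
Setting 102k + 0(12 − k) ≤ 525 gives 102k ≤ 525, so k ≤ 5.
k = 5 is achieved by 5 values at 102 and 7 at 0, total 510; add 15 to one value (staying below 102) to reach 525.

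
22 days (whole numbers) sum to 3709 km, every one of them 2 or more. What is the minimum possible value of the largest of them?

169

If every one of the 22 were at most 168, the total would be at most 22 × 168 = 3696 < 3709.
Achievable: 13 of them at 169 and 9 at 168 total 3709.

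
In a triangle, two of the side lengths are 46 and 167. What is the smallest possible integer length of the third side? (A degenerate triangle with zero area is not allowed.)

122

The third side must exceed |46 − 167| = 121.
The smallest integer above 121 is 122.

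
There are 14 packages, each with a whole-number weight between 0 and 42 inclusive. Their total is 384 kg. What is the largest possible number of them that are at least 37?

Suppose k of them are at least 37. Those contribute at least 37 each and the other 14 − k at least 0 each.
So the total is at least 37k + 0(14 − k) = 0 + 37k. This must be ≤ 384, giving k ≤ 10.
k = 10 is achieved by 10 values at 37 and 4 at 0, total 370; add 14 to one value (staying below 37) to reach 384.

10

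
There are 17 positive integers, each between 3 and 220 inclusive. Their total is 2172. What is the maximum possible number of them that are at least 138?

Suppose k of them are at least 138. Those contribute at least 138 each and the other 17 − k at least 3 each.
So the total is at least 138k + 3(17 − k) = 51 + 135k. This must be ≤ 2172, giving k ≤ 15.
k = 15 is achieved by 15 values at 138 and 2 at 3, total 2076; add 96 to one value (staying below 138) to reach 2172.

15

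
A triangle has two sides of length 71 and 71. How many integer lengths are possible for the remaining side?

The triangle inequality gives |71 − 71| < c < 71 + 71, i.e. 0 < c < 142.
So c can be any integer from 1 to 141: 141 values.

141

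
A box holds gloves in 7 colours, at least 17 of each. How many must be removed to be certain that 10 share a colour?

64

You could draw 9 of every colour without reaching 10 of any — 63 in all.
One more forces 10 of some colour, so 63 + 1 = 64.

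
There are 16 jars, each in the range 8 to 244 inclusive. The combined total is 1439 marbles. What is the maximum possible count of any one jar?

244

Maximizing one value means minimizing the remaining 15.
The other 15 contribute at least 15 × 8 = 120, leaving at most 1439 − 120 = 1319.
But each jar is capped at 244, so the maximum is 244.
Achievable: one at 244 and the other 15 totalling 1195, which fits since 15 × 8 ≤ 1195 ≤ 15 × 244.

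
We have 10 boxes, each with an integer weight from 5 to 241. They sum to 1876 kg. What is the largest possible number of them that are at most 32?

Suppose k of them are at most 32. Those contribute at most 32 each and the rest at most 241 each.
So the total is at most 32k + 241(10 − k) = 2410 − 209k. This must still be ≥ 1876, so k ≤ 2.
k = 2 is achieved by 2 values at 32 and 8 at 241, total 1992; lower one of the 241's by 116 (still > 32) to reach 1876.

2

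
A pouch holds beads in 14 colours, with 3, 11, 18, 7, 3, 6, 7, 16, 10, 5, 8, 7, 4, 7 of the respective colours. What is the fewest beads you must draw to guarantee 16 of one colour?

109

In the worst case you take as many as possible of each colour without reaching 16: 3 + 11 + 15 + 7 + 3 + 6 + 7 + 15 + 10 + 5 + 8 + 7 + 4 + 7 = 108.
The next one must give 16 of some colour, so 108 + 1 = 109.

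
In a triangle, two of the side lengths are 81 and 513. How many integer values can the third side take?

161

The triangle inequality gives |81 − 513| < c < 81 + 513, i.e. 432 < c < 594.
So c can be any integer from 433 to 593: 161 values.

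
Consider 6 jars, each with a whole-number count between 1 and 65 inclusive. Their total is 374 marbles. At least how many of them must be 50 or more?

5

If only k of them are at least 50, the other 6 − k are at most 49, so the total is at most k·65 + (6 − k)·49.
This must reach 374, so k·65 + (6 − k)·49 ≥ 374, giving k ≥ 5.
Exactly 5 works: 5 values at 65 and 1 at 49 total 374.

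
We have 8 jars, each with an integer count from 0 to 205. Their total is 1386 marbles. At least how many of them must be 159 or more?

Each value short of 159 is at most 158, costing at least 205 − 158 = 47 against the maximum total of 1640.
We can afford to lose at most 1640 − 1386 = 254, so at most ⌊254/47⌋ = 5 fall short, and at least 3 are ≥ 159.
Exactly 3 works: 3 values at 205 and 5 at 158 total 1405; lower one of the high values by 19 (still ≥ 159) to hit 1386.

3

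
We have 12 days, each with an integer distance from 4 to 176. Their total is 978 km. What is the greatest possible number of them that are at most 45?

8

Suppose k of them are at most 45. Those contribute at most 45 each and the rest at most 176 each.
So the total is at most 45k + 176(12 − k) = 2112 − 131k. This must still be ≥ 978, so k ≤ 8.
k = 8 is achieved by 8 values at 45 and 4 at 176, total 1064; lower one of the 176's by 86 (still > 45) to reach 978.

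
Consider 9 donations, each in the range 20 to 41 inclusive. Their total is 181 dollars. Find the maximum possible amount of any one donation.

21

To make one donation as large as possible, make the other 8 as small as possible.
The other 8 contribute at least 8 × 20 = 160, leaving at most 181 − 160 = 21.
Since 21 ≤ 41, this is achievable: one at 21 and 8 at 20.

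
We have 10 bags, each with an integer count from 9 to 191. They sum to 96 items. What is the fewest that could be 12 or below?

9

If only k of them are at most 12, the other 10 − k are at least 13, so the total is at least (10 − k)·13 + k·9.
This is ≤ 96, so (10 − k)·13 + 9k ≤ 96, which gives k ≥ 9.
Exactly 9 works: 9 values at 9 and 1 at 13 total 94; raise one of the low values by 2 (still ≤ 12) to hit 96.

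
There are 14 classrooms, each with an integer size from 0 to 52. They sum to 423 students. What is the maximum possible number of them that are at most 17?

8

Suppose k of them are at most 17. Those contribute at most 17 each and the rest at most 52 each.
So the total is at most 17k + 52(14 − k) = 728 − 35k. This must still be ≥ 423, so k ≤ 8.
k = 8 is achieved by 8 values at 17 and 6 at 52, total 448; lower one of the 52's by 25 (still > 17) to reach 423.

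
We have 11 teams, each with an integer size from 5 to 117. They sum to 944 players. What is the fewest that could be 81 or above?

Each value short of 81 is at most 80, costing at least 117 − 80 = 37 against the maximum total of 1287.
We can afford to lose at most 1287 − 944 = 343, so at most ⌊343/37⌋ = 9 fall short, and at least 2 are ≥ 81.
Exactly 2 works: 2 values at 117 and 9 at 80 total 954; lower one of the high values by 10 (still ≥ 81) to hit 944.

2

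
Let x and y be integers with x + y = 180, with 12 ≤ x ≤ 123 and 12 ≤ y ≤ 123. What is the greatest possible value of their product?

8100

xy = x(180 − x) is maximized when x is as near 180/2 as the bounds allow.
Taking x = 90 and y = 90 (both in [12, 123]) gives xy = 8100.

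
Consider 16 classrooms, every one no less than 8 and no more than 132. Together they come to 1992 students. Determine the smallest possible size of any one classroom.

To make one classroom as small as possible, make the other 15 as large as possible.
The other 15 contribute at most 15 × 132 = 1980, leaving at least 1992 − 1980 = 12.
Since 12 ≥ 8, this is achievable: one at 12 and 15 at 132.

12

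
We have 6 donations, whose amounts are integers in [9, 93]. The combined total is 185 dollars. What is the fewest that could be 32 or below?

1

Each value above 32 is at least 33, contributing at least 33 − 9 = 24 above the floor 9.
The sum exceeds the floor total 54 by 131, so at most ⌊131/24⌋ = 5 exceed 32, and at least 1 are ≤ 32.
Exactly 1 works: 1 value at 9 and 5 at 33 total 174; raise one of the low values by 11 (still ≤ 32) to hit 185.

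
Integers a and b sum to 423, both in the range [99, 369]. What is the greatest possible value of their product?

44732

With a + b fixed, ab peaks when the two are closest together.
Taking a = 211 and b = 212 (both in [99, 369]) gives ab = 44732.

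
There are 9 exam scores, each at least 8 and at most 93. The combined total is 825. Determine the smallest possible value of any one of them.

Minimizing one value means maximizing the remaining 8.
The other 8 contribute at most 8 × 93 = 744, leaving at least 825 − 744 = 81.
Since 81 ≥ 8, this is achievable: one at 81 and 8 at 93.

81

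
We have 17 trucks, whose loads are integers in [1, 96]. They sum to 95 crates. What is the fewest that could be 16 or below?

Let j be the number exceeding 16. Then the total is ≥ 17·j + 1·(17 − j) = 17 + 16j.
So 16j ≤ 78 and j ≤ 4; hence at least 17 − 4 = 13 are ≤ 16.
Exactly 13 works: 13 values at 1 and 4 at 17 total 81; raise one of the low values by 14 (still ≤ 16) to hit 95.

13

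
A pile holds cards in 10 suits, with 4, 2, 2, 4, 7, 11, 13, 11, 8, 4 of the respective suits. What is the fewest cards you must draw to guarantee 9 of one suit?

56

In the worst case you take as many as possible of each suit without reaching 9: 4 + 2 + 2 + 4 + 7 + 8 + 8 + 8 + 8 + 4 = 55.
The next one must give 9 of some suit, so 55 + 1 = 56.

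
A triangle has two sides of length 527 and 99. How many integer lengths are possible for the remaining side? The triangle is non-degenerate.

197

The triangle inequality gives |527 − 99| < c < 527 + 99, i.e. 428 < c < 626.
So c can be any integer from 429 to 625: 197 values.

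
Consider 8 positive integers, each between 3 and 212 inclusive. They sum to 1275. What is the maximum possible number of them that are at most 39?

2

Each value at 39 or below falls at least 212 − 39 = 173 short of the ceiling 212.
The ceiling total is 8 × 212 = 1696, and we need 1275, so at most ⌊(1696 − 1275)/173⌋ = 2 can be that low.
k = 2 is achieved by 2 values at 39 and 6 at 212, total 1350; lower one of the 212's by 75 (still > 39) to reach 1275.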